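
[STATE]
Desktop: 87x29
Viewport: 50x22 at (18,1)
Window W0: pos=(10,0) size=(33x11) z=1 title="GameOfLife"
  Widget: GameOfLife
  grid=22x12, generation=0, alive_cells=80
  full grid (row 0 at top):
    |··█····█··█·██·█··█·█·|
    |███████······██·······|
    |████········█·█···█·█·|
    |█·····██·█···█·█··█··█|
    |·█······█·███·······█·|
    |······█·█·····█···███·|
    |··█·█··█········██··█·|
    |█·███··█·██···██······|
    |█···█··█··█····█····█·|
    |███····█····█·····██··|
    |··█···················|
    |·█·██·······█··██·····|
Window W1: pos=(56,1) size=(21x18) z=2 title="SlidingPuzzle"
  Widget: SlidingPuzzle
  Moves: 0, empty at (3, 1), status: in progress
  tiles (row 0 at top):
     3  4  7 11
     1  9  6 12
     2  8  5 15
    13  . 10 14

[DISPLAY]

Life                    ┃             ┏━━━━━━━━━━━
────────────────────────┨             ┃ SlidingPuz
                        ┃             ┠───────────
█·█···█·█··█··█         ┃             ┃┌────┬────┬
·█·███·······█·         ┃             ┃│  3 │  4 │
·█·····█···███·         ┃             ┃├────┼────┼
█········██··█·         ┃             ┃│  1 │  9 │
█·██···██······         ┃             ┃├────┼────┼
█··█····█····█·         ┃             ┃│  2 │  8 │
━━━━━━━━━━━━━━━━━━━━━━━━┛             ┃├────┼────┼
                                      ┃│ 13 │    │
                                      ┃└────┴────┴
                                      ┃Moves: 0   
                                      ┃           
                                      ┃           
                                      ┃           
                                      ┃           
                                      ┗━━━━━━━━━━━
                                                  
                                                  
                                                  
                                                  


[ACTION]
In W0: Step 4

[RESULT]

Life                    ┃             ┏━━━━━━━━━━━
────────────────────────┨             ┃ SlidingPuz
                        ┃             ┠───────────
█·██·██·██·····         ┃             ┃┌────┬────┬
·····█····██···         ┃             ┃│  3 │  4 │
·····█···█·██··         ┃             ┃├────┼────┼
····█····█···█·         ┃             ┃│  1 │  9 │
·········█···█·         ┃             ┃├────┼────┼
···█·█·····█···         ┃             ┃│  2 │  8 │
━━━━━━━━━━━━━━━━━━━━━━━━┛             ┃├────┼────┼
                                      ┃│ 13 │    │
                                      ┃└────┴────┴
                                      ┃Moves: 0   
                                      ┃           
                                      ┃           
                                      ┃           
                                      ┃           
                                      ┗━━━━━━━━━━━
                                                  
                                                  
                                                  
                                                  


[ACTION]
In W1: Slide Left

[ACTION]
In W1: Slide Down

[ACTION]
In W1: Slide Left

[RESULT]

Life                    ┃             ┏━━━━━━━━━━━
────────────────────────┨             ┃ SlidingPuz
                        ┃             ┠───────────
█·██·██·██·····         ┃             ┃┌────┬────┬
·····█····██···         ┃             ┃│  3 │  4 │
·····█···█·██··         ┃             ┃├────┼────┼
····█····█···█·         ┃             ┃│  1 │  9 │
·········█···█·         ┃             ┃├────┼────┼
···█·█·····█···         ┃             ┃│  2 │  8 │
━━━━━━━━━━━━━━━━━━━━━━━━┛             ┃├────┼────┼
                                      ┃│ 13 │ 10 │
                                      ┃└────┴────┴
                                      ┃Moves: 3   
                                      ┃           
                                      ┃           
                                      ┃           
                                      ┃           
                                      ┗━━━━━━━━━━━
                                                  
                                                  
                                                  
                                                  


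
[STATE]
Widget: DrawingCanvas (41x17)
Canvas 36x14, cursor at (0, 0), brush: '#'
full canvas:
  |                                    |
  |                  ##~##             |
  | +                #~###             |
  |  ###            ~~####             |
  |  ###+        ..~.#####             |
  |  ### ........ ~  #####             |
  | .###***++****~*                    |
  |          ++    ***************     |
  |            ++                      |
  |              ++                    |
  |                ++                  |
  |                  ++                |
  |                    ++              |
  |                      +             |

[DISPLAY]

+                                        
                  ##~##                  
 +                #~###                  
  ###            ~~####                  
  ###+        ..~.#####                  
  ### ........ ~  #####                  
 .###***++****~*                         
          ++    ***************          
            ++                           
              ++                         
                ++                       
                  ++                     
                    ++                   
                      +                  
                                         
                                         
                                         


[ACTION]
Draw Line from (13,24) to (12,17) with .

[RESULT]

+                                        
                  ##~##                  
 +                #~###                  
  ###            ~~####                  
  ###+        ..~.#####                  
  ### ........ ~  #####                  
 .###***++****~*                         
          ++    ***************          
            ++                           
              ++                         
                ++                       
                  ++                     
                 ....+                   
                     ....                
                                         
                                         
                                         


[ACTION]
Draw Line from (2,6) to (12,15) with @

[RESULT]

+                                        
                  ##~##                  
 +    @           #~###                  
  ###  @         ~~####                  
  ###+  @     ..~.#####                  
  ### ...@.... ~  #####                  
 .###***++@***~*                         
          @+    ***************          
           @++                           
            @ ++                         
             @  ++                       
              @   ++                     
               @ ....+                   
                     ....                
                                         
                                         
                                         


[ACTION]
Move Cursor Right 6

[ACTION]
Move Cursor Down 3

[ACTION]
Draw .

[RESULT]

                                         
                  ##~##                  
 +    @           #~###                  
  ### .@         ~~####                  
  ###+  @     ..~.#####                  
  ### ...@.... ~  #####                  
 .###***++@***~*                         
          @+    ***************          
           @++                           
            @ ++                         
             @  ++                       
              @   ++                     
               @ ....+                   
                     ....                
                                         
                                         
                                         


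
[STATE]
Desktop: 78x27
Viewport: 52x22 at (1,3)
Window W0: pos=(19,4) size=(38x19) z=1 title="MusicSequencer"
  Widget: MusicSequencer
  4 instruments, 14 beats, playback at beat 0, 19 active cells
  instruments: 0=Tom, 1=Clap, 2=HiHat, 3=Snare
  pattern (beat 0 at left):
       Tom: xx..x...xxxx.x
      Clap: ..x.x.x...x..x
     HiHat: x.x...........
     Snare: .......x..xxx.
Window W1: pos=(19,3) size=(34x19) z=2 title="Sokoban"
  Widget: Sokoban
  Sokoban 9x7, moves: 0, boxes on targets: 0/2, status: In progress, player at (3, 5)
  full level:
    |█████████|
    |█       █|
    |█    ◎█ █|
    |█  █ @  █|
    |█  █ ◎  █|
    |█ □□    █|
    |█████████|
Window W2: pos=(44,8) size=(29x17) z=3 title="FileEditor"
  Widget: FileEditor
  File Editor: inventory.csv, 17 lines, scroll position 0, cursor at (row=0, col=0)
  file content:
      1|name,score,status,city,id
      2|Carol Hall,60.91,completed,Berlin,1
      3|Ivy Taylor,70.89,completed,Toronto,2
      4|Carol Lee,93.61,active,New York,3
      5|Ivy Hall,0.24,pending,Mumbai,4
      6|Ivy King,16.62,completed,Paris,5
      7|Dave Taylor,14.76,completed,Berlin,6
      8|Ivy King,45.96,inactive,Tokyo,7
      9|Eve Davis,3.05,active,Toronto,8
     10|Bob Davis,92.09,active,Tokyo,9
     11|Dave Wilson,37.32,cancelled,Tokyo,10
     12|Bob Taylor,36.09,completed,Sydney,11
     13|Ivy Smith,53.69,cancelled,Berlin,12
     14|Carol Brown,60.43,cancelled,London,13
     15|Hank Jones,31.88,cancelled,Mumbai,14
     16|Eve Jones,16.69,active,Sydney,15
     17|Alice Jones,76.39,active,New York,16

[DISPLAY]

                  ┏━━━━━━━━━━━━━━━━━━━━━━━━━━━━━━━━┓
                  ┃ Sokoban                        ┃
                  ┠────────────────────────────────┨
                  ┃█████████                       ┃
                  ┃█       █                       ┃
                  ┃█    ◎█ █               ┏━━━━━━━━
                  ┃█  █ @  █               ┃ FileEdi
                  ┃█  █ ◎  █               ┠────────
                  ┃█ □□    █               ┃█ame,sco
                  ┃█████████               ┃Carol Ha
                  ┃Moves: 0  0/2           ┃Ivy Tayl
                  ┃                        ┃Carol Le
                  ┃                        ┃Ivy Hall
                  ┃                        ┃Ivy King
                  ┃                        ┃Dave Tay
                  ┃                        ┃Ivy King
                  ┃                        ┃Eve Davi
                  ┃                        ┃Bob Davi
                  ┗━━━━━━━━━━━━━━━━━━━━━━━━┃Dave Wil
                  ┗━━━━━━━━━━━━━━━━━━━━━━━━┃Bob Tayl
                                           ┃Ivy Smit
                                           ┗━━━━━━━━


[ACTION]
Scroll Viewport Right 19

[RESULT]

━━━━━━━━━━━━━━━━━━━━━━━━━━━━━━━━┓                   
 Sokoban                        ┃━━━┓               
────────────────────────────────┨   ┃               
█████████                       ┃───┨               
█       █                       ┃   ┃               
█    ◎█ █               ┏━━━━━━━━━━━━━━━━━━━━━━━━━━━
█  █ @  █               ┃ FileEditor                
█  █ ◎  █               ┠───────────────────────────
█ □□    █               ┃█ame,score,status,city,id ▲
█████████               ┃Carol Hall,60.91,completed█
Moves: 0  0/2           ┃Ivy Taylor,70.89,completed░
                        ┃Carol Lee,93.61,active,New░
                        ┃Ivy Hall,0.24,pending,Mumb░
                        ┃Ivy King,16.62,completed,P░
                        ┃Dave Taylor,14.76,complete░
                        ┃Ivy King,45.96,inactive,To░
                        ┃Eve Davis,3.05,active,Toro░
                        ┃Bob Davis,92.09,active,Tok░
━━━━━━━━━━━━━━━━━━━━━━━━┃Dave Wilson,37.32,cancelle░
━━━━━━━━━━━━━━━━━━━━━━━━┃Bob Taylor,36.09,completed░
                        ┃Ivy Smith,53.69,cancelled,▼
                        ┗━━━━━━━━━━━━━━━━━━━━━━━━━━━


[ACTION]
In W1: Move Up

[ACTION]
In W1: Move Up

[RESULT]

━━━━━━━━━━━━━━━━━━━━━━━━━━━━━━━━┓                   
 Sokoban                        ┃━━━┓               
────────────────────────────────┨   ┃               
█████████                       ┃───┨               
█    @  █                       ┃   ┃               
█    ◎█ █               ┏━━━━━━━━━━━━━━━━━━━━━━━━━━━
█  █    █               ┃ FileEditor                
█  █ ◎  █               ┠───────────────────────────
█ □□    █               ┃█ame,score,status,city,id ▲
█████████               ┃Carol Hall,60.91,completed█
Moves: 2  0/2           ┃Ivy Taylor,70.89,completed░
                        ┃Carol Lee,93.61,active,New░
                        ┃Ivy Hall,0.24,pending,Mumb░
                        ┃Ivy King,16.62,completed,P░
                        ┃Dave Taylor,14.76,complete░
                        ┃Ivy King,45.96,inactive,To░
                        ┃Eve Davis,3.05,active,Toro░
                        ┃Bob Davis,92.09,active,Tok░
━━━━━━━━━━━━━━━━━━━━━━━━┃Dave Wilson,37.32,cancelle░
━━━━━━━━━━━━━━━━━━━━━━━━┃Bob Taylor,36.09,completed░
                        ┃Ivy Smith,53.69,cancelled,▼
                        ┗━━━━━━━━━━━━━━━━━━━━━━━━━━━


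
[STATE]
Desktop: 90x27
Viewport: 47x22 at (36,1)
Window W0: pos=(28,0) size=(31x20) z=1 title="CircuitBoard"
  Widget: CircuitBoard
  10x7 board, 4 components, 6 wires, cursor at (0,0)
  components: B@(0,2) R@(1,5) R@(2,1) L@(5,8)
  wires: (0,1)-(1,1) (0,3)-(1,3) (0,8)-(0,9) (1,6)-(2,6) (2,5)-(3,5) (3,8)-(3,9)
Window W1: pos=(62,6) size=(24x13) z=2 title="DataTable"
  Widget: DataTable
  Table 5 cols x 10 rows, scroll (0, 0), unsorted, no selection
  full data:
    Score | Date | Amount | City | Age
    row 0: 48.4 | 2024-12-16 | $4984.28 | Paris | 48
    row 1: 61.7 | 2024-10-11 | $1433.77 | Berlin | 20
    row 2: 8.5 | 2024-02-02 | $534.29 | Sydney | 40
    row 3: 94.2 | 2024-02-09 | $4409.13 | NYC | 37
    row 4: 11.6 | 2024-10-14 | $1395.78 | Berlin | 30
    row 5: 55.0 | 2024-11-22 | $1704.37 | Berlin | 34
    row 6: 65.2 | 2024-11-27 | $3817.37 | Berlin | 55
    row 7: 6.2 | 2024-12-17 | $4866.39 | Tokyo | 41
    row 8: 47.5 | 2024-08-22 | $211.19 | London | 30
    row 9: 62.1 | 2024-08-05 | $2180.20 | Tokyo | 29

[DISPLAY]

tBoard                ┃                        
──────────────────────┨                        
2 3 4 5 6 7 8 9       ┃                        
 ·   B   ·            ┃                        
 │       │            ┃                        
 ·       ·       R   ·┃   ┏━━━━━━━━━━━━━━━━━━━━
                     │┃   ┃ DataTable          
 R               ·   ·┃   ┠────────────────────
                 │    ┃   ┃Score│Date      │Amo
                 ·    ┃   ┃─────┼──────────┼───
                      ┃   ┃48.4 │2024-12-16│$49
                      ┃   ┃61.7 │2024-10-11│$14
                      ┃   ┃8.5  │2024-02-02│$53
                      ┃   ┃94.2 │2024-02-09│$44
                      ┃   ┃11.6 │2024-10-14│$13
                      ┃   ┃55.0 │2024-11-22│$17
 (0,0)                ┃   ┃65.2 │2024-11-27│$38
                      ┃   ┗━━━━━━━━━━━━━━━━━━━━
━━━━━━━━━━━━━━━━━━━━━━┛                        
                                               
                                               
                                               


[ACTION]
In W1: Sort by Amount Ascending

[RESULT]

tBoard                ┃                        
──────────────────────┨                        
2 3 4 5 6 7 8 9       ┃                        
 ·   B   ·            ┃                        
 │       │            ┃                        
 ·       ·       R   ·┃   ┏━━━━━━━━━━━━━━━━━━━━
                     │┃   ┃ DataTable          
 R               ·   ·┃   ┠────────────────────
                 │    ┃   ┃Score│Date      │Amo
                 ·    ┃   ┃─────┼──────────┼───
                      ┃   ┃47.5 │2024-08-22│$21
                      ┃   ┃8.5  │2024-02-02│$53
                      ┃   ┃11.6 │2024-10-14│$13
                      ┃   ┃61.7 │2024-10-11│$14
                      ┃   ┃55.0 │2024-11-22│$17
                      ┃   ┃62.1 │2024-08-05│$21
 (0,0)                ┃   ┃65.2 │2024-11-27│$38
                      ┃   ┗━━━━━━━━━━━━━━━━━━━━
━━━━━━━━━━━━━━━━━━━━━━┛                        
                                               
                                               
                                               


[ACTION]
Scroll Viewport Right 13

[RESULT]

               ┃                               
───────────────┨                               
 6 7 8 9       ┃                               
  ·            ┃                               
  │            ┃                               
  ·       R   ·┃   ┏━━━━━━━━━━━━━━━━━━━━━━┓    
              │┃   ┃ DataTable            ┃    
          ·   ·┃   ┠──────────────────────┨    
          │    ┃   ┃Score│Date      │Amoun┃    
          ·    ┃   ┃─────┼──────────┼─────┃    
               ┃   ┃47.5 │2024-08-22│$211.┃    
               ┃   ┃8.5  │2024-02-02│$534.┃    
               ┃   ┃11.6 │2024-10-14│$1395┃    
               ┃   ┃61.7 │2024-10-11│$1433┃    
               ┃   ┃55.0 │2024-11-22│$1704┃    
               ┃   ┃62.1 │2024-08-05│$2180┃    
               ┃   ┃65.2 │2024-11-27│$3817┃    
               ┃   ┗━━━━━━━━━━━━━━━━━━━━━━┛    
━━━━━━━━━━━━━━━┛                               
                                               
                                               
                                               


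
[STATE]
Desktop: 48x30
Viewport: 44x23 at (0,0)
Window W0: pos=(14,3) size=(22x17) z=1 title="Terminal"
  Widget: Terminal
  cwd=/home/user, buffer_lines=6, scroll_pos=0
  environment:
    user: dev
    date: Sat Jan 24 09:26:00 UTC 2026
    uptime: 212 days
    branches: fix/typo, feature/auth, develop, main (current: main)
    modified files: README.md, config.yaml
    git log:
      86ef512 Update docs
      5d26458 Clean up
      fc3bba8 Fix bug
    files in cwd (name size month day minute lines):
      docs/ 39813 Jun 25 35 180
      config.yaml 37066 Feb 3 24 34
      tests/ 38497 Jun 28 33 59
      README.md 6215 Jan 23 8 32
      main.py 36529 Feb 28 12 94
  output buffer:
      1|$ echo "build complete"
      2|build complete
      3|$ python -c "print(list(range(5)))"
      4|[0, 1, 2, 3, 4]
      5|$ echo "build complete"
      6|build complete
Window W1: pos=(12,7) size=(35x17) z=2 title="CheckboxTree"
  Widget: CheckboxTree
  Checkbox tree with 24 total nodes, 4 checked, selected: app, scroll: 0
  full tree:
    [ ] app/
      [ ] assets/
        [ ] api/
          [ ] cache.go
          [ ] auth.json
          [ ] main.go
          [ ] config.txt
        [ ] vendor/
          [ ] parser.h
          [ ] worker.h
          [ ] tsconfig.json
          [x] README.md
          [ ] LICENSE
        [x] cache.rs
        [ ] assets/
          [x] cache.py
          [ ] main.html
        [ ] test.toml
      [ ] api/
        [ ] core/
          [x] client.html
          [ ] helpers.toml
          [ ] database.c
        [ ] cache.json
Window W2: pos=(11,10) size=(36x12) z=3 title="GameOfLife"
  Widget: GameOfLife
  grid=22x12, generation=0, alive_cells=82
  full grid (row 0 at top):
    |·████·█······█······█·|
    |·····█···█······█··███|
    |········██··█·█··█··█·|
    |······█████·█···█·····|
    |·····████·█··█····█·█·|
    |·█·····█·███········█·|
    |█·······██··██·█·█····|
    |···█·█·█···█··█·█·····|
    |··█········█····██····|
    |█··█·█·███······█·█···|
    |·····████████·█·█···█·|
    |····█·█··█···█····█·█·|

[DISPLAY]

                                            
                                            
                                            
              ┏━━━━━━━━━━━━━━━━━━━━┓        
              ┃ Terminal           ┃        
              ┠────────────────────┨        
              ┃$ echo "build comple┃        
            ┏━━━━━━━━━━━━━━━━━━━━━━━━━━━━━━━
            ┃ CheckboxTree                  
            ┠───────────────────────────────
           ┏━━━━━━━━━━━━━━━━━━━━━━━━━━━━━━━━
           ┃ GameOfLife                     
           ┠────────────────────────────────
           ┃Gen: 0                          
           ┃········██··█·█··█··█·          
           ┃······█████·█···█·····          
           ┃·····████·█··█····█·█·          
           ┃·█·····█·███········█·          
           ┃█·······██··██·█·█····          
           ┃···█·█·█···█··█·█·····          
           ┃··█········█····██····          
           ┗━━━━━━━━━━━━━━━━━━━━━━━━━━━━━━━━
            ┃       [ ] LICENSE             


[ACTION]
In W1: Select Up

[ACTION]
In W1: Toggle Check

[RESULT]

                                            
                                            
                                            
              ┏━━━━━━━━━━━━━━━━━━━━┓        
              ┃ Terminal           ┃        
              ┠────────────────────┨        
              ┃$ echo "build comple┃        
            ┏━━━━━━━━━━━━━━━━━━━━━━━━━━━━━━━
            ┃ CheckboxTree                  
            ┠───────────────────────────────
           ┏━━━━━━━━━━━━━━━━━━━━━━━━━━━━━━━━
           ┃ GameOfLife                     
           ┠────────────────────────────────
           ┃Gen: 0                          
           ┃········██··█·█··█··█·          
           ┃······█████·█···█·····          
           ┃·····████·█··█····█·█·          
           ┃·█·····█·███········█·          
           ┃█·······██··██·█·█····          
           ┃···█·█·█···█··█·█·····          
           ┃··█········█····██····          
           ┗━━━━━━━━━━━━━━━━━━━━━━━━━━━━━━━━
            ┃       [x] LICENSE             


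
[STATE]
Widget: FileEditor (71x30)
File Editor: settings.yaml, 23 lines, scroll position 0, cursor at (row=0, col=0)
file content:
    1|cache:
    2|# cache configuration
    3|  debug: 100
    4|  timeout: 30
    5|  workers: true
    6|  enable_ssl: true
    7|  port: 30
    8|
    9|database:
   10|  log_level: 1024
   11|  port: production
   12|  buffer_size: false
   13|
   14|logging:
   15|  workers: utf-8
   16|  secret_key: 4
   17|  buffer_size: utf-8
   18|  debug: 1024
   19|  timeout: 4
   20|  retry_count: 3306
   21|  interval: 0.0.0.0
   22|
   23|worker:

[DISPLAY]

█ache:                                                                ▲
# cache configuration                                                 █
  debug: 100                                                          ░
  timeout: 30                                                         ░
  workers: true                                                       ░
  enable_ssl: true                                                    ░
  port: 30                                                            ░
                                                                      ░
database:                                                             ░
  log_level: 1024                                                     ░
  port: production                                                    ░
  buffer_size: false                                                  ░
                                                                      ░
logging:                                                              ░
  workers: utf-8                                                      ░
  secret_key: 4                                                       ░
  buffer_size: utf-8                                                  ░
  debug: 1024                                                         ░
  timeout: 4                                                          ░
  retry_count: 3306                                                   ░
  interval: 0.0.0.0                                                   ░
                                                                      ░
worker:                                                               ░
                                                                      ░
                                                                      ░
                                                                      ░
                                                                      ░
                                                                      ░
                                                                      ░
                                                                      ▼


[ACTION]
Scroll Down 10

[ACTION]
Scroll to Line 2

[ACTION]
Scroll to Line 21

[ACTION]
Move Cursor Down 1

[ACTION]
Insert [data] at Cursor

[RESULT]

cache:                                                                ▲
data█ cache configuration                                             █
  debug: 100                                                          ░
  timeout: 30                                                         ░
  workers: true                                                       ░
  enable_ssl: true                                                    ░
  port: 30                                                            ░
                                                                      ░
database:                                                             ░
  log_level: 1024                                                     ░
  port: production                                                    ░
  buffer_size: false                                                  ░
                                                                      ░
logging:                                                              ░
  workers: utf-8                                                      ░
  secret_key: 4                                                       ░
  buffer_size: utf-8                                                  ░
  debug: 1024                                                         ░
  timeout: 4                                                          ░
  retry_count: 3306                                                   ░
  interval: 0.0.0.0                                                   ░
                                                                      ░
worker:                                                               ░
                                                                      ░
                                                                      ░
                                                                      ░
                                                                      ░
                                                                      ░
                                                                      ░
                                                                      ▼


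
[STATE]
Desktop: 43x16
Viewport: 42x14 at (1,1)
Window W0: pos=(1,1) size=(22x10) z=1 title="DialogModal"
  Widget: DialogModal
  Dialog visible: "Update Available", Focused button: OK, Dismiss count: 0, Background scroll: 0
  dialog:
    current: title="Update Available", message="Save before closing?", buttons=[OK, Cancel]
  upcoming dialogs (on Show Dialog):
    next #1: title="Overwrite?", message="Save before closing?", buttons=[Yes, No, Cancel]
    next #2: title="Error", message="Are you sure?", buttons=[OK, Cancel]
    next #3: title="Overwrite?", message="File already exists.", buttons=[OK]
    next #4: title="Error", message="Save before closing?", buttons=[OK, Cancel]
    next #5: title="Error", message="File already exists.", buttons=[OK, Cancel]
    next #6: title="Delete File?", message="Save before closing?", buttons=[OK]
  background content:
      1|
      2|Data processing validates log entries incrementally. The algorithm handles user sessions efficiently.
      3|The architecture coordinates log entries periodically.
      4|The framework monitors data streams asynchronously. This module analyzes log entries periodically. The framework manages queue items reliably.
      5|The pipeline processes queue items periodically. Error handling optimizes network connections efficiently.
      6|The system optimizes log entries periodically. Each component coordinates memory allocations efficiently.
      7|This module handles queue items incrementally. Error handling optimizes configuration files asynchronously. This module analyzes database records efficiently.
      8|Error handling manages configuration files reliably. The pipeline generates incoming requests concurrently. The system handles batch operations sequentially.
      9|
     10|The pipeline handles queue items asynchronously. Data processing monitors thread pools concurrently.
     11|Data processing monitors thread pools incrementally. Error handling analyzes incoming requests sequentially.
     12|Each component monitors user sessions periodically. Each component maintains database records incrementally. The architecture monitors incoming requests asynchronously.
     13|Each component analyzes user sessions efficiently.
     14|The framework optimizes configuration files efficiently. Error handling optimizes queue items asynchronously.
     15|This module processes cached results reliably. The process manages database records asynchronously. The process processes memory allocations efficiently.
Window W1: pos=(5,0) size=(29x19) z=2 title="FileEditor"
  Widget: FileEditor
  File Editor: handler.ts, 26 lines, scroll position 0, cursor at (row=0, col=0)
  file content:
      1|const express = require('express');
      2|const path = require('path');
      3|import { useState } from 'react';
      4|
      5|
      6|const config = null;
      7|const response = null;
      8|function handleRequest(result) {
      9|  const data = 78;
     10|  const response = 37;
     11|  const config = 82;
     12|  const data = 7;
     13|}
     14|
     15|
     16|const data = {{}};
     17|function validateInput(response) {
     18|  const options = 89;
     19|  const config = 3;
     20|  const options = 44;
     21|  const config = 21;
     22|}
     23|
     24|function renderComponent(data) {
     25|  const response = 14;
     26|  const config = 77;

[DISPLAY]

┏━━━┃ FileEditor                ┃         
┃ Di┠───────────────────────────┨         
┠───┃█onst express = require('e▲┃         
┃  ┌┃const path = require('path█┃         
┃Da│┃import { useState } from '░┃         
┃Th│┃                          ░┃         
┃Th│┃                          ░┃         
┃Th└┃const config = null;      ░┃         
┃The┃const response = null;    ░┃         
┗━━━┃function handleRequest(res░┃         
    ┃  const data = 78;        ░┃         
    ┃  const response = 37;    ░┃         
    ┃  const config = 82;      ░┃         
    ┃  const data = 7;         ░┃         


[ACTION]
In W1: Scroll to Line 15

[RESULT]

┏━━━┃ FileEditor                ┃         
┃ Di┠───────────────────────────┨         
┠───┃  const data = 7;         ▲┃         
┃  ┌┃}                         ░┃         
┃Da│┃                          ░┃         
┃Th│┃                          ░┃         
┃Th│┃const data = {{}};        ░┃         
┃Th└┃function validateInput(res░┃         
┃The┃  const options = 89;     ░┃         
┗━━━┃  const config = 3;       ░┃         
    ┃  const options = 44;     ░┃         
    ┃  const config = 21;      ░┃         
    ┃}                         ░┃         
    ┃                          ░┃         


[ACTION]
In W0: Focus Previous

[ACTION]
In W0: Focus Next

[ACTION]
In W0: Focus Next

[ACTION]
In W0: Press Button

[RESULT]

┏━━━┃ FileEditor                ┃         
┃ Di┠───────────────────────────┨         
┠───┃  const data = 7;         ▲┃         
┃   ┃}                         ░┃         
┃Dat┃                          ░┃         
┃The┃                          ░┃         
┃The┃const data = {{}};        ░┃         
┃The┃function validateInput(res░┃         
┃The┃  const options = 89;     ░┃         
┗━━━┃  const config = 3;       ░┃         
    ┃  const options = 44;     ░┃         
    ┃  const config = 21;      ░┃         
    ┃}                         ░┃         
    ┃                          ░┃         


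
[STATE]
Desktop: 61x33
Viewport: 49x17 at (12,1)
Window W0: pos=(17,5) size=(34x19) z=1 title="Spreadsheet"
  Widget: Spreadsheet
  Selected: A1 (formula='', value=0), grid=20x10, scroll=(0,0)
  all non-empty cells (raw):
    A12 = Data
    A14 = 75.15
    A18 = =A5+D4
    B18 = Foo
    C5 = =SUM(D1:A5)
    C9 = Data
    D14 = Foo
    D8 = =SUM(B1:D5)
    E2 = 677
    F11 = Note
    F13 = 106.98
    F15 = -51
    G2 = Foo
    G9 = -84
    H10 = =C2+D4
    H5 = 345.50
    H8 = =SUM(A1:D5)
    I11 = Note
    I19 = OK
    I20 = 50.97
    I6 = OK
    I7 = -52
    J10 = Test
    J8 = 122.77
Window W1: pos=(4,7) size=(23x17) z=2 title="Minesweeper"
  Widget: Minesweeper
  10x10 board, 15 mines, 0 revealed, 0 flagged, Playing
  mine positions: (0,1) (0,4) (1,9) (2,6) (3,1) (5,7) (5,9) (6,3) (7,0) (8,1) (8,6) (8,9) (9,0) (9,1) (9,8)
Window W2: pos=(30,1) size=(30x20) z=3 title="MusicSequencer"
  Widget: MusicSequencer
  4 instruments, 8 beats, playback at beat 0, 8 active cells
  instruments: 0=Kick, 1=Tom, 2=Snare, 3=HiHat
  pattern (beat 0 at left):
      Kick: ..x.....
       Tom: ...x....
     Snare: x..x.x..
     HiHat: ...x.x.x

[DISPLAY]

                  ┏━━━━━━━━━━━━━━━━━━━━━━━━━━━━┓ 
                  ┃ MusicSequencer             ┃ 
                  ┠────────────────────────────┨ 
                  ┃      ▼1234567              ┃ 
     ┏━━━━━━━━━━━━┃  Kick··█·····              ┃ 
     ┃ Spreadsheet┃   Tom···█····              ┃ 
━━━━━━━━━━━━━━┓───┃ Snare█··█·█··              ┃ 
eeper         ┃   ┃ HiHat···█·█·█              ┃ 
──────────────┨   ┃                            ┃ 
■■■           ┃---┃                            ┃ 
■■■           ┃[0]┃                            ┃ 
■■■           ┃  0┃                            ┃ 
■■■           ┃  0┃                            ┃ 
■■■           ┃  0┃                            ┃ 
■■■           ┃  0┃                            ┃ 
■■■           ┃  0┃                            ┃ 
■■■           ┃  0┃                            ┃ 


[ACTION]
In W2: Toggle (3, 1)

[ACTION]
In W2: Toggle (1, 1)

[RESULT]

                  ┏━━━━━━━━━━━━━━━━━━━━━━━━━━━━┓ 
                  ┃ MusicSequencer             ┃ 
                  ┠────────────────────────────┨ 
                  ┃      ▼1234567              ┃ 
     ┏━━━━━━━━━━━━┃  Kick··█·····              ┃ 
     ┃ Spreadsheet┃   Tom·█·█····              ┃ 
━━━━━━━━━━━━━━┓───┃ Snare█··█·█··              ┃ 
eeper         ┃   ┃ HiHat·█·█·█·█              ┃ 
──────────────┨   ┃                            ┃ 
■■■           ┃---┃                            ┃ 
■■■           ┃[0]┃                            ┃ 
■■■           ┃  0┃                            ┃ 
■■■           ┃  0┃                            ┃ 
■■■           ┃  0┃                            ┃ 
■■■           ┃  0┃                            ┃ 
■■■           ┃  0┃                            ┃ 
■■■           ┃  0┃                            ┃ 


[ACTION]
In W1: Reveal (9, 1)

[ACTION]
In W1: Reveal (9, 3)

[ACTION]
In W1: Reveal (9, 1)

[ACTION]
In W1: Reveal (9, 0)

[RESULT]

                  ┏━━━━━━━━━━━━━━━━━━━━━━━━━━━━┓ 
                  ┃ MusicSequencer             ┃ 
                  ┠────────────────────────────┨ 
                  ┃      ▼1234567              ┃ 
     ┏━━━━━━━━━━━━┃  Kick··█·····              ┃ 
     ┃ Spreadsheet┃   Tom·█·█····              ┃ 
━━━━━━━━━━━━━━┓───┃ Snare█··█·█··              ┃ 
eeper         ┃   ┃ HiHat·█·█·█·█              ┃ 
──────────────┨   ┃                            ┃ 
■■■           ┃---┃                            ┃ 
■■✹           ┃[0]┃                            ┃ 
■■■           ┃  0┃                            ┃ 
■■■           ┃  0┃                            ┃ 
■■■           ┃  0┃                            ┃ 
✹■✹           ┃  0┃                            ┃ 
■■■           ┃  0┃                            ┃ 
■■■           ┃  0┃                            ┃ 
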